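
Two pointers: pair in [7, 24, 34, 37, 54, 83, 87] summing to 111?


lo=0(7)+hi=6(87)=94
lo=1(24)+hi=6(87)=111

Yes: 24+87=111


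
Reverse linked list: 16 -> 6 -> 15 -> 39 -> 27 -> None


Step 1: curr=16, set curr.next=prev(None) | reversed so far: 16
Step 2: curr=6, set curr.next=prev(16) | reversed so far: 6 -> 16
Step 3: curr=15, set curr.next=prev(6) | reversed so far: 15 -> 6 -> 16
Step 4: curr=39, set curr.next=prev(15) | reversed so far: 39 -> 15 -> 6 -> 16
Step 5: curr=27, set curr.next=prev(39) | reversed so far: 27 -> 39 -> 15 -> 6 -> 16

27 -> 39 -> 15 -> 6 -> 16 -> None


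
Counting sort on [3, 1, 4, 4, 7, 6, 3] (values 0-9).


Input: [3, 1, 4, 4, 7, 6, 3]
Counts: [0, 1, 0, 2, 2, 0, 1, 1, 0, 0]

Sorted: [1, 3, 3, 4, 4, 6, 7]


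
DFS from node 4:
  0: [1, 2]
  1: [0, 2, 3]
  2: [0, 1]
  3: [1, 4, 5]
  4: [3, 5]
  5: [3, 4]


Visit 4, push [5, 3]
Visit 3, push [5, 1]
Visit 1, push [2, 0]
Visit 0, push [2]
Visit 2, push []
Visit 5, push []

DFS order: [4, 3, 1, 0, 2, 5]


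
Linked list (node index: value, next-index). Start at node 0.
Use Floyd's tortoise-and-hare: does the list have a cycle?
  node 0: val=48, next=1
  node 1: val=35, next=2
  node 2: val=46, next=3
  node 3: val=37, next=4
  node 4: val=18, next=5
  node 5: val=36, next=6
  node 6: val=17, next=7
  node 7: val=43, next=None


Floyd's tortoise (slow, +1) and hare (fast, +2):
  init: slow=0, fast=0
  step 1: slow=1, fast=2
  step 2: slow=2, fast=4
  step 3: slow=3, fast=6
  step 4: fast 6->7->None, no cycle

Cycle: no


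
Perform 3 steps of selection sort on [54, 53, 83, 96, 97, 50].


Initial: [54, 53, 83, 96, 97, 50]
Step 1: min=50 at 5
  Swap: [50, 53, 83, 96, 97, 54]
Step 2: min=53 at 1
  Swap: [50, 53, 83, 96, 97, 54]
Step 3: min=54 at 5
  Swap: [50, 53, 54, 96, 97, 83]

After 3 steps: [50, 53, 54, 96, 97, 83]


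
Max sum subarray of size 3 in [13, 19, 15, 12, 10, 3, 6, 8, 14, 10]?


[0:3]: 47
[1:4]: 46
[2:5]: 37
[3:6]: 25
[4:7]: 19
[5:8]: 17
[6:9]: 28
[7:10]: 32

Max: 47 at [0:3]


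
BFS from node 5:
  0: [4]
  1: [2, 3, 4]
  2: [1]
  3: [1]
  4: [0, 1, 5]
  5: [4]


Visit 5, enqueue [4]
Visit 4, enqueue [0, 1]
Visit 0, enqueue []
Visit 1, enqueue [2, 3]
Visit 2, enqueue []
Visit 3, enqueue []

BFS order: [5, 4, 0, 1, 2, 3]


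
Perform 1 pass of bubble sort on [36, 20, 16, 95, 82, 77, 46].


Initial: [36, 20, 16, 95, 82, 77, 46]
Pass 1: [20, 16, 36, 82, 77, 46, 95] (5 swaps)

After 1 pass: [20, 16, 36, 82, 77, 46, 95]


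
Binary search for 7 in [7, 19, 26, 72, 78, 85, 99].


Step 1: lo=0, hi=6, mid=3, val=72
Step 2: lo=0, hi=2, mid=1, val=19
Step 3: lo=0, hi=0, mid=0, val=7

Found at index 0


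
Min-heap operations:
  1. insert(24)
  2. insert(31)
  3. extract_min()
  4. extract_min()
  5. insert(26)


insert(24) -> [24]
insert(31) -> [24, 31]
extract_min()->24, [31]
extract_min()->31, []
insert(26) -> [26]

Final heap: [26]


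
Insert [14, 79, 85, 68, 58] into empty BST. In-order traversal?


Insert 14: root
Insert 79: R from 14
Insert 85: R from 14 -> R from 79
Insert 68: R from 14 -> L from 79
Insert 58: R from 14 -> L from 79 -> L from 68

In-order: [14, 58, 68, 79, 85]


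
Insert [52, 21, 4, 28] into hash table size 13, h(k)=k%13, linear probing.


Insert 52: h=0 -> slot 0
Insert 21: h=8 -> slot 8
Insert 4: h=4 -> slot 4
Insert 28: h=2 -> slot 2

Table: [52, None, 28, None, 4, None, None, None, 21, None, None, None, None]


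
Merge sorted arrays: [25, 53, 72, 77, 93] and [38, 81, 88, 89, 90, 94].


Take 25 from A
Take 38 from B
Take 53 from A
Take 72 from A
Take 77 from A
Take 81 from B
Take 88 from B
Take 89 from B
Take 90 from B
Take 93 from A

Merged: [25, 38, 53, 72, 77, 81, 88, 89, 90, 93, 94]


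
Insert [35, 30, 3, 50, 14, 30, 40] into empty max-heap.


Insert 35: [35]
Insert 30: [35, 30]
Insert 3: [35, 30, 3]
Insert 50: [50, 35, 3, 30]
Insert 14: [50, 35, 3, 30, 14]
Insert 30: [50, 35, 30, 30, 14, 3]
Insert 40: [50, 35, 40, 30, 14, 3, 30]

Final heap: [50, 35, 40, 30, 14, 3, 30]


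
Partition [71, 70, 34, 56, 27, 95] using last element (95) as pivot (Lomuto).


Pivot: 95
  71 <= 95: advance i (no swap)
  70 <= 95: advance i (no swap)
  34 <= 95: advance i (no swap)
  56 <= 95: advance i (no swap)
  27 <= 95: advance i (no swap)
Place pivot at 5: [71, 70, 34, 56, 27, 95]

Partitioned: [71, 70, 34, 56, 27, 95]


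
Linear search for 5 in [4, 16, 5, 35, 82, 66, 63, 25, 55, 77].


i=0: 4!=5
i=1: 16!=5
i=2: 5==5 found!

Found at 2, 3 comps


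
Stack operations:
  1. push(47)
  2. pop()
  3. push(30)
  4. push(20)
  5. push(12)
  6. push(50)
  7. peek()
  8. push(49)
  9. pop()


push(47) -> [47]
pop()->47, []
push(30) -> [30]
push(20) -> [30, 20]
push(12) -> [30, 20, 12]
push(50) -> [30, 20, 12, 50]
peek()->50
push(49) -> [30, 20, 12, 50, 49]
pop()->49, [30, 20, 12, 50]

Final stack: [30, 20, 12, 50]


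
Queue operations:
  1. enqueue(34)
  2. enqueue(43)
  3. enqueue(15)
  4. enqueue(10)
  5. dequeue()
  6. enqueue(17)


enqueue(34) -> [34]
enqueue(43) -> [34, 43]
enqueue(15) -> [34, 43, 15]
enqueue(10) -> [34, 43, 15, 10]
dequeue()->34, [43, 15, 10]
enqueue(17) -> [43, 15, 10, 17]

Final queue: [43, 15, 10, 17]


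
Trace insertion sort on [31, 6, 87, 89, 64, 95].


Initial: [31, 6, 87, 89, 64, 95]
Insert 6: [6, 31, 87, 89, 64, 95]
Insert 87: [6, 31, 87, 89, 64, 95]
Insert 89: [6, 31, 87, 89, 64, 95]
Insert 64: [6, 31, 64, 87, 89, 95]
Insert 95: [6, 31, 64, 87, 89, 95]

Sorted: [6, 31, 64, 87, 89, 95]


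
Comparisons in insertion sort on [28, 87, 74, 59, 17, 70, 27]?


Algorithm: insertion sort
Input: [28, 87, 74, 59, 17, 70, 27]
Sorted: [17, 27, 28, 59, 70, 74, 87]

19


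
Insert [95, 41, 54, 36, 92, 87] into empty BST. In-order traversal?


Insert 95: root
Insert 41: L from 95
Insert 54: L from 95 -> R from 41
Insert 36: L from 95 -> L from 41
Insert 92: L from 95 -> R from 41 -> R from 54
Insert 87: L from 95 -> R from 41 -> R from 54 -> L from 92

In-order: [36, 41, 54, 87, 92, 95]


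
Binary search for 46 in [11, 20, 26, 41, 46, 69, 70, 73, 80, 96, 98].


Step 1: lo=0, hi=10, mid=5, val=69
Step 2: lo=0, hi=4, mid=2, val=26
Step 3: lo=3, hi=4, mid=3, val=41
Step 4: lo=4, hi=4, mid=4, val=46

Found at index 4


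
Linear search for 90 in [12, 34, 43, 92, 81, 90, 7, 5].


i=0: 12!=90
i=1: 34!=90
i=2: 43!=90
i=3: 92!=90
i=4: 81!=90
i=5: 90==90 found!

Found at 5, 6 comps


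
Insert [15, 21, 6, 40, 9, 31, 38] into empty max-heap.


Insert 15: [15]
Insert 21: [21, 15]
Insert 6: [21, 15, 6]
Insert 40: [40, 21, 6, 15]
Insert 9: [40, 21, 6, 15, 9]
Insert 31: [40, 21, 31, 15, 9, 6]
Insert 38: [40, 21, 38, 15, 9, 6, 31]

Final heap: [40, 21, 38, 15, 9, 6, 31]


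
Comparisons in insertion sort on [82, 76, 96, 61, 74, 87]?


Algorithm: insertion sort
Input: [82, 76, 96, 61, 74, 87]
Sorted: [61, 74, 76, 82, 87, 96]

11


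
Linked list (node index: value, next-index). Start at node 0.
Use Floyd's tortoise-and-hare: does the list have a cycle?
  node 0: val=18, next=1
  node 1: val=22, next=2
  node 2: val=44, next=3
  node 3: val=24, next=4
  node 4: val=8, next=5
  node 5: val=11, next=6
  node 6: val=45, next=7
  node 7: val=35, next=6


Floyd's tortoise (slow, +1) and hare (fast, +2):
  init: slow=0, fast=0
  step 1: slow=1, fast=2
  step 2: slow=2, fast=4
  step 3: slow=3, fast=6
  step 4: slow=4, fast=6
  step 5: slow=5, fast=6
  step 6: slow=6, fast=6
  slow == fast at node 6: cycle detected

Cycle: yes


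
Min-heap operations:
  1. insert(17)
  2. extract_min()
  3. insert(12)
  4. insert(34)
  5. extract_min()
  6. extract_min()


insert(17) -> [17]
extract_min()->17, []
insert(12) -> [12]
insert(34) -> [12, 34]
extract_min()->12, [34]
extract_min()->34, []

Final heap: []


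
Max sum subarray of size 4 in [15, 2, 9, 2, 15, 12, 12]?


[0:4]: 28
[1:5]: 28
[2:6]: 38
[3:7]: 41

Max: 41 at [3:7]


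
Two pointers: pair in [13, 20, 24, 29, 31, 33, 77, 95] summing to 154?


lo=0(13)+hi=7(95)=108
lo=1(20)+hi=7(95)=115
lo=2(24)+hi=7(95)=119
lo=3(29)+hi=7(95)=124
lo=4(31)+hi=7(95)=126
lo=5(33)+hi=7(95)=128
lo=6(77)+hi=7(95)=172

No pair found


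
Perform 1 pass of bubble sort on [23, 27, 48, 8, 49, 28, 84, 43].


Initial: [23, 27, 48, 8, 49, 28, 84, 43]
Pass 1: [23, 27, 8, 48, 28, 49, 43, 84] (3 swaps)

After 1 pass: [23, 27, 8, 48, 28, 49, 43, 84]


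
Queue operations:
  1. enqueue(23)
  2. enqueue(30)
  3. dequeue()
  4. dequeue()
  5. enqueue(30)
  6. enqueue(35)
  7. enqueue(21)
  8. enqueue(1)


enqueue(23) -> [23]
enqueue(30) -> [23, 30]
dequeue()->23, [30]
dequeue()->30, []
enqueue(30) -> [30]
enqueue(35) -> [30, 35]
enqueue(21) -> [30, 35, 21]
enqueue(1) -> [30, 35, 21, 1]

Final queue: [30, 35, 21, 1]


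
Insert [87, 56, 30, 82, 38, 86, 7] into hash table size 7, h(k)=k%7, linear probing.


Insert 87: h=3 -> slot 3
Insert 56: h=0 -> slot 0
Insert 30: h=2 -> slot 2
Insert 82: h=5 -> slot 5
Insert 38: h=3, 1 probes -> slot 4
Insert 86: h=2, 4 probes -> slot 6
Insert 7: h=0, 1 probes -> slot 1

Table: [56, 7, 30, 87, 38, 82, 86]


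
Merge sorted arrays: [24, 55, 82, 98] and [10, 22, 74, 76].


Take 10 from B
Take 22 from B
Take 24 from A
Take 55 from A
Take 74 from B
Take 76 from B

Merged: [10, 22, 24, 55, 74, 76, 82, 98]


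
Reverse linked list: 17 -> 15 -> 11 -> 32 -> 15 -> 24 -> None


Step 1: curr=17, set curr.next=prev(None) | reversed so far: 17
Step 2: curr=15, set curr.next=prev(17) | reversed so far: 15 -> 17
Step 3: curr=11, set curr.next=prev(15) | reversed so far: 11 -> 15 -> 17
Step 4: curr=32, set curr.next=prev(11) | reversed so far: 32 -> 11 -> 15 -> 17
Step 5: curr=15, set curr.next=prev(32) | reversed so far: 15 -> 32 -> 11 -> 15 -> 17
Step 6: curr=24, set curr.next=prev(15) | reversed so far: 24 -> 15 -> 32 -> 11 -> 15 -> 17

24 -> 15 -> 32 -> 11 -> 15 -> 17 -> None


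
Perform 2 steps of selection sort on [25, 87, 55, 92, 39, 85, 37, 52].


Initial: [25, 87, 55, 92, 39, 85, 37, 52]
Step 1: min=25 at 0
  Swap: [25, 87, 55, 92, 39, 85, 37, 52]
Step 2: min=37 at 6
  Swap: [25, 37, 55, 92, 39, 85, 87, 52]

After 2 steps: [25, 37, 55, 92, 39, 85, 87, 52]


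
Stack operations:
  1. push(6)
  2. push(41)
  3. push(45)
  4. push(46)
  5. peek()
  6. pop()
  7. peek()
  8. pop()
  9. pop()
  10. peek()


push(6) -> [6]
push(41) -> [6, 41]
push(45) -> [6, 41, 45]
push(46) -> [6, 41, 45, 46]
peek()->46
pop()->46, [6, 41, 45]
peek()->45
pop()->45, [6, 41]
pop()->41, [6]
peek()->6

Final stack: [6]


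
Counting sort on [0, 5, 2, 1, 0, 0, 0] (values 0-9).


Input: [0, 5, 2, 1, 0, 0, 0]
Counts: [4, 1, 1, 0, 0, 1, 0, 0, 0, 0]

Sorted: [0, 0, 0, 0, 1, 2, 5]


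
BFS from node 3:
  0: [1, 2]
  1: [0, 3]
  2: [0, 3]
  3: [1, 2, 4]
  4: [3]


Visit 3, enqueue [1, 2, 4]
Visit 1, enqueue [0]
Visit 2, enqueue []
Visit 4, enqueue []
Visit 0, enqueue []

BFS order: [3, 1, 2, 4, 0]


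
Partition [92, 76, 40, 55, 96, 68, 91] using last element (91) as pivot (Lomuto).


Pivot: 91
  76 <= 91: swap -> [76, 92, 40, 55, 96, 68, 91]
  40 <= 91: swap -> [76, 40, 92, 55, 96, 68, 91]
  55 <= 91: swap -> [76, 40, 55, 92, 96, 68, 91]
  68 <= 91: swap -> [76, 40, 55, 68, 96, 92, 91]
Place pivot at 4: [76, 40, 55, 68, 91, 92, 96]

Partitioned: [76, 40, 55, 68, 91, 92, 96]


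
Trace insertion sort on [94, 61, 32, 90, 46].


Initial: [94, 61, 32, 90, 46]
Insert 61: [61, 94, 32, 90, 46]
Insert 32: [32, 61, 94, 90, 46]
Insert 90: [32, 61, 90, 94, 46]
Insert 46: [32, 46, 61, 90, 94]

Sorted: [32, 46, 61, 90, 94]


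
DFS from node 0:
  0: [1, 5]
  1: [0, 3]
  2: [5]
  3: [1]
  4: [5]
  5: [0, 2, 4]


Visit 0, push [5, 1]
Visit 1, push [3]
Visit 3, push []
Visit 5, push [4, 2]
Visit 2, push []
Visit 4, push []

DFS order: [0, 1, 3, 5, 2, 4]


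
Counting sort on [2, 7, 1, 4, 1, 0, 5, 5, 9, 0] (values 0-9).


Input: [2, 7, 1, 4, 1, 0, 5, 5, 9, 0]
Counts: [2, 2, 1, 0, 1, 2, 0, 1, 0, 1]

Sorted: [0, 0, 1, 1, 2, 4, 5, 5, 7, 9]


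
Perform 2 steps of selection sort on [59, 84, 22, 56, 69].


Initial: [59, 84, 22, 56, 69]
Step 1: min=22 at 2
  Swap: [22, 84, 59, 56, 69]
Step 2: min=56 at 3
  Swap: [22, 56, 59, 84, 69]

After 2 steps: [22, 56, 59, 84, 69]


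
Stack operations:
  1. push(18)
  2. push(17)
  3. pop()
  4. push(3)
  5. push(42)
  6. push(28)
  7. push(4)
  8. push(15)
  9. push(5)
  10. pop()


push(18) -> [18]
push(17) -> [18, 17]
pop()->17, [18]
push(3) -> [18, 3]
push(42) -> [18, 3, 42]
push(28) -> [18, 3, 42, 28]
push(4) -> [18, 3, 42, 28, 4]
push(15) -> [18, 3, 42, 28, 4, 15]
push(5) -> [18, 3, 42, 28, 4, 15, 5]
pop()->5, [18, 3, 42, 28, 4, 15]

Final stack: [18, 3, 42, 28, 4, 15]


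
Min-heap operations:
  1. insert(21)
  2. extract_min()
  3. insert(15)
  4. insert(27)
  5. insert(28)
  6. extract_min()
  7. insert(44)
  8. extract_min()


insert(21) -> [21]
extract_min()->21, []
insert(15) -> [15]
insert(27) -> [15, 27]
insert(28) -> [15, 27, 28]
extract_min()->15, [27, 28]
insert(44) -> [27, 28, 44]
extract_min()->27, [28, 44]

Final heap: [28, 44]


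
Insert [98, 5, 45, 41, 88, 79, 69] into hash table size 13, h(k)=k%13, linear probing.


Insert 98: h=7 -> slot 7
Insert 5: h=5 -> slot 5
Insert 45: h=6 -> slot 6
Insert 41: h=2 -> slot 2
Insert 88: h=10 -> slot 10
Insert 79: h=1 -> slot 1
Insert 69: h=4 -> slot 4

Table: [None, 79, 41, None, 69, 5, 45, 98, None, None, 88, None, None]


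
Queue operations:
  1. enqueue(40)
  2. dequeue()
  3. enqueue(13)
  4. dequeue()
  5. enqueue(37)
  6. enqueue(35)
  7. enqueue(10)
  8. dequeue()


enqueue(40) -> [40]
dequeue()->40, []
enqueue(13) -> [13]
dequeue()->13, []
enqueue(37) -> [37]
enqueue(35) -> [37, 35]
enqueue(10) -> [37, 35, 10]
dequeue()->37, [35, 10]

Final queue: [35, 10]


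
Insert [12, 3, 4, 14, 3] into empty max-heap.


Insert 12: [12]
Insert 3: [12, 3]
Insert 4: [12, 3, 4]
Insert 14: [14, 12, 4, 3]
Insert 3: [14, 12, 4, 3, 3]

Final heap: [14, 12, 4, 3, 3]


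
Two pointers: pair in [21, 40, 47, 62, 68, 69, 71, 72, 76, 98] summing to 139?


lo=0(21)+hi=9(98)=119
lo=1(40)+hi=9(98)=138
lo=2(47)+hi=9(98)=145
lo=2(47)+hi=8(76)=123
lo=3(62)+hi=8(76)=138
lo=4(68)+hi=8(76)=144
lo=4(68)+hi=7(72)=140
lo=4(68)+hi=6(71)=139

Yes: 68+71=139


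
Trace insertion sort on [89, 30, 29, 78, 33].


Initial: [89, 30, 29, 78, 33]
Insert 30: [30, 89, 29, 78, 33]
Insert 29: [29, 30, 89, 78, 33]
Insert 78: [29, 30, 78, 89, 33]
Insert 33: [29, 30, 33, 78, 89]

Sorted: [29, 30, 33, 78, 89]


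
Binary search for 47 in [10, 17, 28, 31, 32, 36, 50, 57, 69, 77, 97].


Step 1: lo=0, hi=10, mid=5, val=36
Step 2: lo=6, hi=10, mid=8, val=69
Step 3: lo=6, hi=7, mid=6, val=50

Not found


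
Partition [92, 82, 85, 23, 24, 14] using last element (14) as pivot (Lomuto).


Pivot: 14
Place pivot at 0: [14, 82, 85, 23, 24, 92]

Partitioned: [14, 82, 85, 23, 24, 92]


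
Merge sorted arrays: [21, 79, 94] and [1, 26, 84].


Take 1 from B
Take 21 from A
Take 26 from B
Take 79 from A
Take 84 from B

Merged: [1, 21, 26, 79, 84, 94]


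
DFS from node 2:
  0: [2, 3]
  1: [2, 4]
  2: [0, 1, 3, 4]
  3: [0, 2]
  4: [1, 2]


Visit 2, push [4, 3, 1, 0]
Visit 0, push [3]
Visit 3, push []
Visit 1, push [4]
Visit 4, push []

DFS order: [2, 0, 3, 1, 4]


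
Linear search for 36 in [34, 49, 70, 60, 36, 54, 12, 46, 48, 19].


i=0: 34!=36
i=1: 49!=36
i=2: 70!=36
i=3: 60!=36
i=4: 36==36 found!

Found at 4, 5 comps


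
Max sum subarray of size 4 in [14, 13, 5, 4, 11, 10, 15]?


[0:4]: 36
[1:5]: 33
[2:6]: 30
[3:7]: 40

Max: 40 at [3:7]


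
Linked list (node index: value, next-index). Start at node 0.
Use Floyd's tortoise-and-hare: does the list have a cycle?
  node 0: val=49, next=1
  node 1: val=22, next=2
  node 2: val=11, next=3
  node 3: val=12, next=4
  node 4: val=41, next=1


Floyd's tortoise (slow, +1) and hare (fast, +2):
  init: slow=0, fast=0
  step 1: slow=1, fast=2
  step 2: slow=2, fast=4
  step 3: slow=3, fast=2
  step 4: slow=4, fast=4
  slow == fast at node 4: cycle detected

Cycle: yes


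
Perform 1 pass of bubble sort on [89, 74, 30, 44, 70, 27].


Initial: [89, 74, 30, 44, 70, 27]
Pass 1: [74, 30, 44, 70, 27, 89] (5 swaps)

After 1 pass: [74, 30, 44, 70, 27, 89]


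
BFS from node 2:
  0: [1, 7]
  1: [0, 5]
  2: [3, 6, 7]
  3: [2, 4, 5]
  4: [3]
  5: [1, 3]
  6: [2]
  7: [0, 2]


Visit 2, enqueue [3, 6, 7]
Visit 3, enqueue [4, 5]
Visit 6, enqueue []
Visit 7, enqueue [0]
Visit 4, enqueue []
Visit 5, enqueue [1]
Visit 0, enqueue []
Visit 1, enqueue []

BFS order: [2, 3, 6, 7, 4, 5, 0, 1]


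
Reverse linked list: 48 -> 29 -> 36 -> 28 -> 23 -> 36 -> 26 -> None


Step 1: curr=48, set curr.next=prev(None) | reversed so far: 48
Step 2: curr=29, set curr.next=prev(48) | reversed so far: 29 -> 48
Step 3: curr=36, set curr.next=prev(29) | reversed so far: 36 -> 29 -> 48
Step 4: curr=28, set curr.next=prev(36) | reversed so far: 28 -> 36 -> 29 -> 48
Step 5: curr=23, set curr.next=prev(28) | reversed so far: 23 -> 28 -> 36 -> 29 -> 48
Step 6: curr=36, set curr.next=prev(23) | reversed so far: 36 -> 23 -> 28 -> 36 -> 29 -> 48
Step 7: curr=26, set curr.next=prev(36) | reversed so far: 26 -> 36 -> 23 -> 28 -> 36 -> 29 -> 48

26 -> 36 -> 23 -> 28 -> 36 -> 29 -> 48 -> None


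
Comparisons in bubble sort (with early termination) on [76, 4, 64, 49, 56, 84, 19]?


Algorithm: bubble sort (with early termination)
Input: [76, 4, 64, 49, 56, 84, 19]
Sorted: [4, 19, 49, 56, 64, 76, 84]

21


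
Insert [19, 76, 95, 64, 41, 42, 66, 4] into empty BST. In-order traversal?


Insert 19: root
Insert 76: R from 19
Insert 95: R from 19 -> R from 76
Insert 64: R from 19 -> L from 76
Insert 41: R from 19 -> L from 76 -> L from 64
Insert 42: R from 19 -> L from 76 -> L from 64 -> R from 41
Insert 66: R from 19 -> L from 76 -> R from 64
Insert 4: L from 19

In-order: [4, 19, 41, 42, 64, 66, 76, 95]


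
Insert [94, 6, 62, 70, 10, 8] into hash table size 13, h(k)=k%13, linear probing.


Insert 94: h=3 -> slot 3
Insert 6: h=6 -> slot 6
Insert 62: h=10 -> slot 10
Insert 70: h=5 -> slot 5
Insert 10: h=10, 1 probes -> slot 11
Insert 8: h=8 -> slot 8

Table: [None, None, None, 94, None, 70, 6, None, 8, None, 62, 10, None]


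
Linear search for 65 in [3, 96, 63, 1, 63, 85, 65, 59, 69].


i=0: 3!=65
i=1: 96!=65
i=2: 63!=65
i=3: 1!=65
i=4: 63!=65
i=5: 85!=65
i=6: 65==65 found!

Found at 6, 7 comps


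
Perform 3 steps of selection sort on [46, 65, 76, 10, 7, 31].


Initial: [46, 65, 76, 10, 7, 31]
Step 1: min=7 at 4
  Swap: [7, 65, 76, 10, 46, 31]
Step 2: min=10 at 3
  Swap: [7, 10, 76, 65, 46, 31]
Step 3: min=31 at 5
  Swap: [7, 10, 31, 65, 46, 76]

After 3 steps: [7, 10, 31, 65, 46, 76]


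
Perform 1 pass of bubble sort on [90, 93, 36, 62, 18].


Initial: [90, 93, 36, 62, 18]
Pass 1: [90, 36, 62, 18, 93] (3 swaps)

After 1 pass: [90, 36, 62, 18, 93]


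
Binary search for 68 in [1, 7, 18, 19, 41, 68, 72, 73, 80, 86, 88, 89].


Step 1: lo=0, hi=11, mid=5, val=68

Found at index 5


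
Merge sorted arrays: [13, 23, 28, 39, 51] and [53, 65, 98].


Take 13 from A
Take 23 from A
Take 28 from A
Take 39 from A
Take 51 from A

Merged: [13, 23, 28, 39, 51, 53, 65, 98]


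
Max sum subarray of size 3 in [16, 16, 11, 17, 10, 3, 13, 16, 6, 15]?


[0:3]: 43
[1:4]: 44
[2:5]: 38
[3:6]: 30
[4:7]: 26
[5:8]: 32
[6:9]: 35
[7:10]: 37

Max: 44 at [1:4]


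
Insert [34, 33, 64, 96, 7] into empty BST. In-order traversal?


Insert 34: root
Insert 33: L from 34
Insert 64: R from 34
Insert 96: R from 34 -> R from 64
Insert 7: L from 34 -> L from 33

In-order: [7, 33, 34, 64, 96]


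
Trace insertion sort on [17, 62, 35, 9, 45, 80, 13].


Initial: [17, 62, 35, 9, 45, 80, 13]
Insert 62: [17, 62, 35, 9, 45, 80, 13]
Insert 35: [17, 35, 62, 9, 45, 80, 13]
Insert 9: [9, 17, 35, 62, 45, 80, 13]
Insert 45: [9, 17, 35, 45, 62, 80, 13]
Insert 80: [9, 17, 35, 45, 62, 80, 13]
Insert 13: [9, 13, 17, 35, 45, 62, 80]

Sorted: [9, 13, 17, 35, 45, 62, 80]


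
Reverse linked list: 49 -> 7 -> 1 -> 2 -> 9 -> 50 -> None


Step 1: curr=49, set curr.next=prev(None) | reversed so far: 49
Step 2: curr=7, set curr.next=prev(49) | reversed so far: 7 -> 49
Step 3: curr=1, set curr.next=prev(7) | reversed so far: 1 -> 7 -> 49
Step 4: curr=2, set curr.next=prev(1) | reversed so far: 2 -> 1 -> 7 -> 49
Step 5: curr=9, set curr.next=prev(2) | reversed so far: 9 -> 2 -> 1 -> 7 -> 49
Step 6: curr=50, set curr.next=prev(9) | reversed so far: 50 -> 9 -> 2 -> 1 -> 7 -> 49

50 -> 9 -> 2 -> 1 -> 7 -> 49 -> None


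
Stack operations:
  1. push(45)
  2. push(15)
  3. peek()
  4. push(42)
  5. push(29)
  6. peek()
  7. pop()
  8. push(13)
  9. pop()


push(45) -> [45]
push(15) -> [45, 15]
peek()->15
push(42) -> [45, 15, 42]
push(29) -> [45, 15, 42, 29]
peek()->29
pop()->29, [45, 15, 42]
push(13) -> [45, 15, 42, 13]
pop()->13, [45, 15, 42]

Final stack: [45, 15, 42]


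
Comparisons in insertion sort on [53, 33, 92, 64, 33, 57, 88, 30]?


Algorithm: insertion sort
Input: [53, 33, 92, 64, 33, 57, 88, 30]
Sorted: [30, 33, 33, 53, 57, 64, 88, 92]

20


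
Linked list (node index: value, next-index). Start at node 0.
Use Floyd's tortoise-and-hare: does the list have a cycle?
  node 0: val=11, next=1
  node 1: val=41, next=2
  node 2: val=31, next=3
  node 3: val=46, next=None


Floyd's tortoise (slow, +1) and hare (fast, +2):
  init: slow=0, fast=0
  step 1: slow=1, fast=2
  step 2: fast 2->3->None, no cycle

Cycle: no


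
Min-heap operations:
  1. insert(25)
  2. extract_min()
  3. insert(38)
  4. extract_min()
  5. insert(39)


insert(25) -> [25]
extract_min()->25, []
insert(38) -> [38]
extract_min()->38, []
insert(39) -> [39]

Final heap: [39]


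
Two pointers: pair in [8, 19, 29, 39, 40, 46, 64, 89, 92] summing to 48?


lo=0(8)+hi=8(92)=100
lo=0(8)+hi=7(89)=97
lo=0(8)+hi=6(64)=72
lo=0(8)+hi=5(46)=54
lo=0(8)+hi=4(40)=48

Yes: 8+40=48


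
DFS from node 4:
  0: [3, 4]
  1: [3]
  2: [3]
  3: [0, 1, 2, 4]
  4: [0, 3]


Visit 4, push [3, 0]
Visit 0, push [3]
Visit 3, push [2, 1]
Visit 1, push []
Visit 2, push []

DFS order: [4, 0, 3, 1, 2]


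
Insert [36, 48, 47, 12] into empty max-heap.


Insert 36: [36]
Insert 48: [48, 36]
Insert 47: [48, 36, 47]
Insert 12: [48, 36, 47, 12]

Final heap: [48, 36, 47, 12]


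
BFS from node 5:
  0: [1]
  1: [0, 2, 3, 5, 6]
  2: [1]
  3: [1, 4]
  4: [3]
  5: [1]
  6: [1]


Visit 5, enqueue [1]
Visit 1, enqueue [0, 2, 3, 6]
Visit 0, enqueue []
Visit 2, enqueue []
Visit 3, enqueue [4]
Visit 6, enqueue []
Visit 4, enqueue []

BFS order: [5, 1, 0, 2, 3, 6, 4]


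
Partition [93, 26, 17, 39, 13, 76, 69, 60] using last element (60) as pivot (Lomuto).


Pivot: 60
  26 <= 60: swap -> [26, 93, 17, 39, 13, 76, 69, 60]
  17 <= 60: swap -> [26, 17, 93, 39, 13, 76, 69, 60]
  39 <= 60: swap -> [26, 17, 39, 93, 13, 76, 69, 60]
  13 <= 60: swap -> [26, 17, 39, 13, 93, 76, 69, 60]
Place pivot at 4: [26, 17, 39, 13, 60, 76, 69, 93]

Partitioned: [26, 17, 39, 13, 60, 76, 69, 93]


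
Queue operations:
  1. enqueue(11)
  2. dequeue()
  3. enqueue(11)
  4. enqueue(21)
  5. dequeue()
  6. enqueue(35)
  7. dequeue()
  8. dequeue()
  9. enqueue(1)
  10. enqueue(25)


enqueue(11) -> [11]
dequeue()->11, []
enqueue(11) -> [11]
enqueue(21) -> [11, 21]
dequeue()->11, [21]
enqueue(35) -> [21, 35]
dequeue()->21, [35]
dequeue()->35, []
enqueue(1) -> [1]
enqueue(25) -> [1, 25]

Final queue: [1, 25]


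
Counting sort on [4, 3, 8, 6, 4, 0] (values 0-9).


Input: [4, 3, 8, 6, 4, 0]
Counts: [1, 0, 0, 1, 2, 0, 1, 0, 1, 0]

Sorted: [0, 3, 4, 4, 6, 8]


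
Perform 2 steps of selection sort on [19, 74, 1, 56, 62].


Initial: [19, 74, 1, 56, 62]
Step 1: min=1 at 2
  Swap: [1, 74, 19, 56, 62]
Step 2: min=19 at 2
  Swap: [1, 19, 74, 56, 62]

After 2 steps: [1, 19, 74, 56, 62]


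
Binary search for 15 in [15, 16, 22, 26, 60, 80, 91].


Step 1: lo=0, hi=6, mid=3, val=26
Step 2: lo=0, hi=2, mid=1, val=16
Step 3: lo=0, hi=0, mid=0, val=15

Found at index 0


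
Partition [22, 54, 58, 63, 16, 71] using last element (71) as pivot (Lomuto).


Pivot: 71
  22 <= 71: advance i (no swap)
  54 <= 71: advance i (no swap)
  58 <= 71: advance i (no swap)
  63 <= 71: advance i (no swap)
  16 <= 71: advance i (no swap)
Place pivot at 5: [22, 54, 58, 63, 16, 71]

Partitioned: [22, 54, 58, 63, 16, 71]


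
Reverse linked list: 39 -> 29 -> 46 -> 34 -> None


Step 1: curr=39, set curr.next=prev(None) | reversed so far: 39
Step 2: curr=29, set curr.next=prev(39) | reversed so far: 29 -> 39
Step 3: curr=46, set curr.next=prev(29) | reversed so far: 46 -> 29 -> 39
Step 4: curr=34, set curr.next=prev(46) | reversed so far: 34 -> 46 -> 29 -> 39

34 -> 46 -> 29 -> 39 -> None


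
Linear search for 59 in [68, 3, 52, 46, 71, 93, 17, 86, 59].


i=0: 68!=59
i=1: 3!=59
i=2: 52!=59
i=3: 46!=59
i=4: 71!=59
i=5: 93!=59
i=6: 17!=59
i=7: 86!=59
i=8: 59==59 found!

Found at 8, 9 comps


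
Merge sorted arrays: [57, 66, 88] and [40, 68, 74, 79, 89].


Take 40 from B
Take 57 from A
Take 66 from A
Take 68 from B
Take 74 from B
Take 79 from B
Take 88 from A

Merged: [40, 57, 66, 68, 74, 79, 88, 89]


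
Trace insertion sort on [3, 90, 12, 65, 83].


Initial: [3, 90, 12, 65, 83]
Insert 90: [3, 90, 12, 65, 83]
Insert 12: [3, 12, 90, 65, 83]
Insert 65: [3, 12, 65, 90, 83]
Insert 83: [3, 12, 65, 83, 90]

Sorted: [3, 12, 65, 83, 90]


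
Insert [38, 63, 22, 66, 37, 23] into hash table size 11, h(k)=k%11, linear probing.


Insert 38: h=5 -> slot 5
Insert 63: h=8 -> slot 8
Insert 22: h=0 -> slot 0
Insert 66: h=0, 1 probes -> slot 1
Insert 37: h=4 -> slot 4
Insert 23: h=1, 1 probes -> slot 2

Table: [22, 66, 23, None, 37, 38, None, None, 63, None, None]


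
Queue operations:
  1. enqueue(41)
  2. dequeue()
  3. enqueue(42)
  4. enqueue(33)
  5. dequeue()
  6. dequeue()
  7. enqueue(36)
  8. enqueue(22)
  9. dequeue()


enqueue(41) -> [41]
dequeue()->41, []
enqueue(42) -> [42]
enqueue(33) -> [42, 33]
dequeue()->42, [33]
dequeue()->33, []
enqueue(36) -> [36]
enqueue(22) -> [36, 22]
dequeue()->36, [22]

Final queue: [22]


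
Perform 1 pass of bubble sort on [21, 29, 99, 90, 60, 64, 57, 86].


Initial: [21, 29, 99, 90, 60, 64, 57, 86]
Pass 1: [21, 29, 90, 60, 64, 57, 86, 99] (5 swaps)

After 1 pass: [21, 29, 90, 60, 64, 57, 86, 99]


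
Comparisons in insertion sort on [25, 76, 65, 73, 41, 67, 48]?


Algorithm: insertion sort
Input: [25, 76, 65, 73, 41, 67, 48]
Sorted: [25, 41, 48, 65, 67, 73, 76]

17


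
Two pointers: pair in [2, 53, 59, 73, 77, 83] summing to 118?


lo=0(2)+hi=5(83)=85
lo=1(53)+hi=5(83)=136
lo=1(53)+hi=4(77)=130
lo=1(53)+hi=3(73)=126
lo=1(53)+hi=2(59)=112

No pair found


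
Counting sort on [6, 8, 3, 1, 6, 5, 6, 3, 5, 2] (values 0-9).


Input: [6, 8, 3, 1, 6, 5, 6, 3, 5, 2]
Counts: [0, 1, 1, 2, 0, 2, 3, 0, 1, 0]

Sorted: [1, 2, 3, 3, 5, 5, 6, 6, 6, 8]


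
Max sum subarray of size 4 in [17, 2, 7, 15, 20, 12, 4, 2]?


[0:4]: 41
[1:5]: 44
[2:6]: 54
[3:7]: 51
[4:8]: 38

Max: 54 at [2:6]


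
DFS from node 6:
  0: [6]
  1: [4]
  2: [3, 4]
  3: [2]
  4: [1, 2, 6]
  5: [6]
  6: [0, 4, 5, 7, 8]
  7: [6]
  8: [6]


Visit 6, push [8, 7, 5, 4, 0]
Visit 0, push []
Visit 4, push [2, 1]
Visit 1, push []
Visit 2, push [3]
Visit 3, push []
Visit 5, push []
Visit 7, push []
Visit 8, push []

DFS order: [6, 0, 4, 1, 2, 3, 5, 7, 8]


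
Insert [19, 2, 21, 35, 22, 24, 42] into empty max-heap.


Insert 19: [19]
Insert 2: [19, 2]
Insert 21: [21, 2, 19]
Insert 35: [35, 21, 19, 2]
Insert 22: [35, 22, 19, 2, 21]
Insert 24: [35, 22, 24, 2, 21, 19]
Insert 42: [42, 22, 35, 2, 21, 19, 24]

Final heap: [42, 22, 35, 2, 21, 19, 24]


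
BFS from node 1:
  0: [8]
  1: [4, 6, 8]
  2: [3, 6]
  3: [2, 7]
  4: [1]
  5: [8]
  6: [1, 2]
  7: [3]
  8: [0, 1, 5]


Visit 1, enqueue [4, 6, 8]
Visit 4, enqueue []
Visit 6, enqueue [2]
Visit 8, enqueue [0, 5]
Visit 2, enqueue [3]
Visit 0, enqueue []
Visit 5, enqueue []
Visit 3, enqueue [7]
Visit 7, enqueue []

BFS order: [1, 4, 6, 8, 2, 0, 5, 3, 7]


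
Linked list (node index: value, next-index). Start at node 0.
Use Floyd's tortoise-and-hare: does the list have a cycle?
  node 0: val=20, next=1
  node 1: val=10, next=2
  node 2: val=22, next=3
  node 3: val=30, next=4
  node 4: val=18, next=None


Floyd's tortoise (slow, +1) and hare (fast, +2):
  init: slow=0, fast=0
  step 1: slow=1, fast=2
  step 2: slow=2, fast=4
  step 3: fast -> None, no cycle

Cycle: no


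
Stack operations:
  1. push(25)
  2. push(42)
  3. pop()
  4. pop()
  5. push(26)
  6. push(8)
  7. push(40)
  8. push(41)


push(25) -> [25]
push(42) -> [25, 42]
pop()->42, [25]
pop()->25, []
push(26) -> [26]
push(8) -> [26, 8]
push(40) -> [26, 8, 40]
push(41) -> [26, 8, 40, 41]

Final stack: [26, 8, 40, 41]


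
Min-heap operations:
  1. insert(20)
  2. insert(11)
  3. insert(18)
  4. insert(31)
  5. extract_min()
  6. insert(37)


insert(20) -> [20]
insert(11) -> [11, 20]
insert(18) -> [11, 20, 18]
insert(31) -> [11, 20, 18, 31]
extract_min()->11, [18, 20, 31]
insert(37) -> [18, 20, 31, 37]

Final heap: [18, 20, 31, 37]


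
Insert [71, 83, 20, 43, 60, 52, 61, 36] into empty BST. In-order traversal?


Insert 71: root
Insert 83: R from 71
Insert 20: L from 71
Insert 43: L from 71 -> R from 20
Insert 60: L from 71 -> R from 20 -> R from 43
Insert 52: L from 71 -> R from 20 -> R from 43 -> L from 60
Insert 61: L from 71 -> R from 20 -> R from 43 -> R from 60
Insert 36: L from 71 -> R from 20 -> L from 43

In-order: [20, 36, 43, 52, 60, 61, 71, 83]


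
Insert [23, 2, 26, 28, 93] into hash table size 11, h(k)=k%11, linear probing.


Insert 23: h=1 -> slot 1
Insert 2: h=2 -> slot 2
Insert 26: h=4 -> slot 4
Insert 28: h=6 -> slot 6
Insert 93: h=5 -> slot 5

Table: [None, 23, 2, None, 26, 93, 28, None, None, None, None]


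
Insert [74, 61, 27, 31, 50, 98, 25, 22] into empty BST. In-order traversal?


Insert 74: root
Insert 61: L from 74
Insert 27: L from 74 -> L from 61
Insert 31: L from 74 -> L from 61 -> R from 27
Insert 50: L from 74 -> L from 61 -> R from 27 -> R from 31
Insert 98: R from 74
Insert 25: L from 74 -> L from 61 -> L from 27
Insert 22: L from 74 -> L from 61 -> L from 27 -> L from 25

In-order: [22, 25, 27, 31, 50, 61, 74, 98]


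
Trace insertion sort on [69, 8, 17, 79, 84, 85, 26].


Initial: [69, 8, 17, 79, 84, 85, 26]
Insert 8: [8, 69, 17, 79, 84, 85, 26]
Insert 17: [8, 17, 69, 79, 84, 85, 26]
Insert 79: [8, 17, 69, 79, 84, 85, 26]
Insert 84: [8, 17, 69, 79, 84, 85, 26]
Insert 85: [8, 17, 69, 79, 84, 85, 26]
Insert 26: [8, 17, 26, 69, 79, 84, 85]

Sorted: [8, 17, 26, 69, 79, 84, 85]


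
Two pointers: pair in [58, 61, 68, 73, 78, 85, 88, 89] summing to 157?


lo=0(58)+hi=7(89)=147
lo=1(61)+hi=7(89)=150
lo=2(68)+hi=7(89)=157

Yes: 68+89=157


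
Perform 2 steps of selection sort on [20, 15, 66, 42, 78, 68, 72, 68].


Initial: [20, 15, 66, 42, 78, 68, 72, 68]
Step 1: min=15 at 1
  Swap: [15, 20, 66, 42, 78, 68, 72, 68]
Step 2: min=20 at 1
  Swap: [15, 20, 66, 42, 78, 68, 72, 68]

After 2 steps: [15, 20, 66, 42, 78, 68, 72, 68]


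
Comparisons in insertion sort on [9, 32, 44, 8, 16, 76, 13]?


Algorithm: insertion sort
Input: [9, 32, 44, 8, 16, 76, 13]
Sorted: [8, 9, 13, 16, 32, 44, 76]

14


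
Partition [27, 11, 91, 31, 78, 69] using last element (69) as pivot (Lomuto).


Pivot: 69
  27 <= 69: advance i (no swap)
  11 <= 69: advance i (no swap)
  31 <= 69: swap -> [27, 11, 31, 91, 78, 69]
Place pivot at 3: [27, 11, 31, 69, 78, 91]

Partitioned: [27, 11, 31, 69, 78, 91]


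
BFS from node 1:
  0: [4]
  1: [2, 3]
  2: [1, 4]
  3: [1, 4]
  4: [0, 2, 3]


Visit 1, enqueue [2, 3]
Visit 2, enqueue [4]
Visit 3, enqueue []
Visit 4, enqueue [0]
Visit 0, enqueue []

BFS order: [1, 2, 3, 4, 0]


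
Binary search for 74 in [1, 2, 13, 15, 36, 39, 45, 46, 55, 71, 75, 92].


Step 1: lo=0, hi=11, mid=5, val=39
Step 2: lo=6, hi=11, mid=8, val=55
Step 3: lo=9, hi=11, mid=10, val=75
Step 4: lo=9, hi=9, mid=9, val=71

Not found


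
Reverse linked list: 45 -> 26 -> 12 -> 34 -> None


Step 1: curr=45, set curr.next=prev(None) | reversed so far: 45
Step 2: curr=26, set curr.next=prev(45) | reversed so far: 26 -> 45
Step 3: curr=12, set curr.next=prev(26) | reversed so far: 12 -> 26 -> 45
Step 4: curr=34, set curr.next=prev(12) | reversed so far: 34 -> 12 -> 26 -> 45

34 -> 12 -> 26 -> 45 -> None


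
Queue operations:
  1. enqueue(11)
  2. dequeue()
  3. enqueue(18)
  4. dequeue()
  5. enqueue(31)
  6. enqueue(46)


enqueue(11) -> [11]
dequeue()->11, []
enqueue(18) -> [18]
dequeue()->18, []
enqueue(31) -> [31]
enqueue(46) -> [31, 46]

Final queue: [31, 46]


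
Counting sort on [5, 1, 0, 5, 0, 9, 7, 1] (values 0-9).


Input: [5, 1, 0, 5, 0, 9, 7, 1]
Counts: [2, 2, 0, 0, 0, 2, 0, 1, 0, 1]

Sorted: [0, 0, 1, 1, 5, 5, 7, 9]


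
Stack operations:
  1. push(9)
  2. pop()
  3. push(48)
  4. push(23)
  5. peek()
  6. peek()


push(9) -> [9]
pop()->9, []
push(48) -> [48]
push(23) -> [48, 23]
peek()->23
peek()->23

Final stack: [48, 23]


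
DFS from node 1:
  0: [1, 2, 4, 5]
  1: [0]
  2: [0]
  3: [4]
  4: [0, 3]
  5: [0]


Visit 1, push [0]
Visit 0, push [5, 4, 2]
Visit 2, push []
Visit 4, push [3]
Visit 3, push []
Visit 5, push []

DFS order: [1, 0, 2, 4, 3, 5]


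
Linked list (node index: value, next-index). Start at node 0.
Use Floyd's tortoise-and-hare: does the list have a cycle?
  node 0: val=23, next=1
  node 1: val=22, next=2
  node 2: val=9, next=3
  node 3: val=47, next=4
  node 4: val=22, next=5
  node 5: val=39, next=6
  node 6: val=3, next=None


Floyd's tortoise (slow, +1) and hare (fast, +2):
  init: slow=0, fast=0
  step 1: slow=1, fast=2
  step 2: slow=2, fast=4
  step 3: slow=3, fast=6
  step 4: fast -> None, no cycle

Cycle: no


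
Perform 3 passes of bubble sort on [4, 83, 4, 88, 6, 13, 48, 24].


Initial: [4, 83, 4, 88, 6, 13, 48, 24]
Pass 1: [4, 4, 83, 6, 13, 48, 24, 88] (5 swaps)
Pass 2: [4, 4, 6, 13, 48, 24, 83, 88] (4 swaps)
Pass 3: [4, 4, 6, 13, 24, 48, 83, 88] (1 swaps)

After 3 passes: [4, 4, 6, 13, 24, 48, 83, 88]


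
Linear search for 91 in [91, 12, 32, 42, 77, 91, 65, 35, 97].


i=0: 91==91 found!

Found at 0, 1 comps


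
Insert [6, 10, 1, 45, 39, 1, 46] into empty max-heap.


Insert 6: [6]
Insert 10: [10, 6]
Insert 1: [10, 6, 1]
Insert 45: [45, 10, 1, 6]
Insert 39: [45, 39, 1, 6, 10]
Insert 1: [45, 39, 1, 6, 10, 1]
Insert 46: [46, 39, 45, 6, 10, 1, 1]

Final heap: [46, 39, 45, 6, 10, 1, 1]


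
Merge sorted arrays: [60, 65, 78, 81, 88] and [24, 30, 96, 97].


Take 24 from B
Take 30 from B
Take 60 from A
Take 65 from A
Take 78 from A
Take 81 from A
Take 88 from A

Merged: [24, 30, 60, 65, 78, 81, 88, 96, 97]


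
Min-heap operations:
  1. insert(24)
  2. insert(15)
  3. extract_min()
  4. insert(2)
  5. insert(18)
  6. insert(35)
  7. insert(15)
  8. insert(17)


insert(24) -> [24]
insert(15) -> [15, 24]
extract_min()->15, [24]
insert(2) -> [2, 24]
insert(18) -> [2, 24, 18]
insert(35) -> [2, 24, 18, 35]
insert(15) -> [2, 15, 18, 35, 24]
insert(17) -> [2, 15, 17, 35, 24, 18]

Final heap: [2, 15, 17, 35, 24, 18]


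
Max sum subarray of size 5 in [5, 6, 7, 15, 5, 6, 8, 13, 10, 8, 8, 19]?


[0:5]: 38
[1:6]: 39
[2:7]: 41
[3:8]: 47
[4:9]: 42
[5:10]: 45
[6:11]: 47
[7:12]: 58

Max: 58 at [7:12]


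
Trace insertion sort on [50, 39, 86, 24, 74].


Initial: [50, 39, 86, 24, 74]
Insert 39: [39, 50, 86, 24, 74]
Insert 86: [39, 50, 86, 24, 74]
Insert 24: [24, 39, 50, 86, 74]
Insert 74: [24, 39, 50, 74, 86]

Sorted: [24, 39, 50, 74, 86]


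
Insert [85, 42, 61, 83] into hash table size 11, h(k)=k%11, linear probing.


Insert 85: h=8 -> slot 8
Insert 42: h=9 -> slot 9
Insert 61: h=6 -> slot 6
Insert 83: h=6, 1 probes -> slot 7

Table: [None, None, None, None, None, None, 61, 83, 85, 42, None]


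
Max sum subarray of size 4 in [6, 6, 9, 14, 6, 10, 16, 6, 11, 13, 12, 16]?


[0:4]: 35
[1:5]: 35
[2:6]: 39
[3:7]: 46
[4:8]: 38
[5:9]: 43
[6:10]: 46
[7:11]: 42
[8:12]: 52

Max: 52 at [8:12]


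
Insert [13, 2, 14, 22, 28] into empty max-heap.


Insert 13: [13]
Insert 2: [13, 2]
Insert 14: [14, 2, 13]
Insert 22: [22, 14, 13, 2]
Insert 28: [28, 22, 13, 2, 14]

Final heap: [28, 22, 13, 2, 14]


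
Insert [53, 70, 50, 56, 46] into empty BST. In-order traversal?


Insert 53: root
Insert 70: R from 53
Insert 50: L from 53
Insert 56: R from 53 -> L from 70
Insert 46: L from 53 -> L from 50

In-order: [46, 50, 53, 56, 70]


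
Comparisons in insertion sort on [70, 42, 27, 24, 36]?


Algorithm: insertion sort
Input: [70, 42, 27, 24, 36]
Sorted: [24, 27, 36, 42, 70]

9


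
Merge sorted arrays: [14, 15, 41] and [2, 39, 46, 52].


Take 2 from B
Take 14 from A
Take 15 from A
Take 39 from B
Take 41 from A

Merged: [2, 14, 15, 39, 41, 46, 52]


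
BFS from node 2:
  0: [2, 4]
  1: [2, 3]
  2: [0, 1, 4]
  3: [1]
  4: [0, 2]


Visit 2, enqueue [0, 1, 4]
Visit 0, enqueue []
Visit 1, enqueue [3]
Visit 4, enqueue []
Visit 3, enqueue []

BFS order: [2, 0, 1, 4, 3]


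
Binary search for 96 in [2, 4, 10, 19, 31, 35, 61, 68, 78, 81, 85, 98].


Step 1: lo=0, hi=11, mid=5, val=35
Step 2: lo=6, hi=11, mid=8, val=78
Step 3: lo=9, hi=11, mid=10, val=85
Step 4: lo=11, hi=11, mid=11, val=98

Not found


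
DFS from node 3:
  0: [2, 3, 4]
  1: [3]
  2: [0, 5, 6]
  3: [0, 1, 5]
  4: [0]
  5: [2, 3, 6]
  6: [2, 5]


Visit 3, push [5, 1, 0]
Visit 0, push [4, 2]
Visit 2, push [6, 5]
Visit 5, push [6]
Visit 6, push []
Visit 4, push []
Visit 1, push []

DFS order: [3, 0, 2, 5, 6, 4, 1]


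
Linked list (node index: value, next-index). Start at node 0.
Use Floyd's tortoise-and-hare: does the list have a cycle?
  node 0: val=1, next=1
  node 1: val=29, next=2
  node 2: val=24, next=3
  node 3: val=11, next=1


Floyd's tortoise (slow, +1) and hare (fast, +2):
  init: slow=0, fast=0
  step 1: slow=1, fast=2
  step 2: slow=2, fast=1
  step 3: slow=3, fast=3
  slow == fast at node 3: cycle detected

Cycle: yes


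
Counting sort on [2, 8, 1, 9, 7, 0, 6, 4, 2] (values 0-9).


Input: [2, 8, 1, 9, 7, 0, 6, 4, 2]
Counts: [1, 1, 2, 0, 1, 0, 1, 1, 1, 1]

Sorted: [0, 1, 2, 2, 4, 6, 7, 8, 9]


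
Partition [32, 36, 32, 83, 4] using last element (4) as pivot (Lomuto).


Pivot: 4
Place pivot at 0: [4, 36, 32, 83, 32]

Partitioned: [4, 36, 32, 83, 32]


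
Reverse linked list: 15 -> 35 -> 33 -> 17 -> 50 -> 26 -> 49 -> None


Step 1: curr=15, set curr.next=prev(None) | reversed so far: 15
Step 2: curr=35, set curr.next=prev(15) | reversed so far: 35 -> 15
Step 3: curr=33, set curr.next=prev(35) | reversed so far: 33 -> 35 -> 15
Step 4: curr=17, set curr.next=prev(33) | reversed so far: 17 -> 33 -> 35 -> 15
Step 5: curr=50, set curr.next=prev(17) | reversed so far: 50 -> 17 -> 33 -> 35 -> 15
Step 6: curr=26, set curr.next=prev(50) | reversed so far: 26 -> 50 -> 17 -> 33 -> 35 -> 15
Step 7: curr=49, set curr.next=prev(26) | reversed so far: 49 -> 26 -> 50 -> 17 -> 33 -> 35 -> 15

49 -> 26 -> 50 -> 17 -> 33 -> 35 -> 15 -> None


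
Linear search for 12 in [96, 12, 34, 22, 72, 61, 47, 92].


i=0: 96!=12
i=1: 12==12 found!

Found at 1, 2 comps


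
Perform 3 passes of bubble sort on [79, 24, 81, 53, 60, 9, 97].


Initial: [79, 24, 81, 53, 60, 9, 97]
Pass 1: [24, 79, 53, 60, 9, 81, 97] (4 swaps)
Pass 2: [24, 53, 60, 9, 79, 81, 97] (3 swaps)
Pass 3: [24, 53, 9, 60, 79, 81, 97] (1 swaps)

After 3 passes: [24, 53, 9, 60, 79, 81, 97]


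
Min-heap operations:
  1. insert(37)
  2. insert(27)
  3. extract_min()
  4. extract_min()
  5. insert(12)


insert(37) -> [37]
insert(27) -> [27, 37]
extract_min()->27, [37]
extract_min()->37, []
insert(12) -> [12]

Final heap: [12]


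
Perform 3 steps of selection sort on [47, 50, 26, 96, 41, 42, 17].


Initial: [47, 50, 26, 96, 41, 42, 17]
Step 1: min=17 at 6
  Swap: [17, 50, 26, 96, 41, 42, 47]
Step 2: min=26 at 2
  Swap: [17, 26, 50, 96, 41, 42, 47]
Step 3: min=41 at 4
  Swap: [17, 26, 41, 96, 50, 42, 47]

After 3 steps: [17, 26, 41, 96, 50, 42, 47]
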